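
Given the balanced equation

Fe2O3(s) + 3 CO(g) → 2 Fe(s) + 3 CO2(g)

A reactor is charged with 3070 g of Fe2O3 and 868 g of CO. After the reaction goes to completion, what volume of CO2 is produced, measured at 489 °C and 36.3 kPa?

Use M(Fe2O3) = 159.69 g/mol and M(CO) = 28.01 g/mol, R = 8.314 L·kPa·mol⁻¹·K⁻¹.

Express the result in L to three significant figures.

n(Fe2O3) = 3070 / 159.69 = 19.22 mol
n(CO) = 868 / 28.01 = 30.99 mol
For 19.22 mol Fe2O3, stoichiometry requires (3/1) × 19.22 = 57.66 mol CO; 30.99 mol is available, so CO is limiting.
n(CO2) = (3/3) × 30.99 = 30.99 mol
V(CO2) = nRT/P = 30.99 × 8.314 × 762.15 / 36.3 = 5410 L

5410 L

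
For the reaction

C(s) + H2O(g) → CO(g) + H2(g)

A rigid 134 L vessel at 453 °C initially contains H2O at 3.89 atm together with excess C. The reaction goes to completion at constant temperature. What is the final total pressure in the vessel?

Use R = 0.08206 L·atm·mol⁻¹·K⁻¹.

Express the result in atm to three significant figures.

7.78 atm

At constant T and V, P ∝ n(gas): 1 mol gas → 2 mol gas.
P_final = (2/1) × 3.89 = 7.780 atm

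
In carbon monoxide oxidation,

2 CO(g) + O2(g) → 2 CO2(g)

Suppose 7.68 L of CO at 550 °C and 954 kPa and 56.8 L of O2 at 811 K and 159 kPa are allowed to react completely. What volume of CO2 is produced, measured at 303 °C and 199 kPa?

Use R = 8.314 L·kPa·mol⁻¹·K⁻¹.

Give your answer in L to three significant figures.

n(CO) = PV/RT = (954 × 7.68) / (8.314 × 823.15) = 1.071 mol
n(O2) = PV/RT = (159 × 56.8) / (8.314 × 811) = 1.339 mol
For 1.071 mol CO, stoichiometry requires (1/2) × 1.071 = 0.5355 mol O2; 1.339 mol is available, so CO is limiting.
n(CO2) = (2/2) × 1.071 = 1.071 mol
V(CO2) = nRT/P = 1.071 × 8.314 × 576.15 / 199 = 25.78 L

25.8 L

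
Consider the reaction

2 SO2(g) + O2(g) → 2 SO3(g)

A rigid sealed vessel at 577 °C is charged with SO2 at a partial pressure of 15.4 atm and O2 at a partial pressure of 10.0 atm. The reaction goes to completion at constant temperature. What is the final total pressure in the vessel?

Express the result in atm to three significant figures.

At constant V, partial pressures at 577 °C are proportional to moles, so apply stoichiometry directly to pressures.
P(O2) required for 15.4 atm of SO2 = (1/2) × 15.4 = 7.700 atm; available 10.0 atm, so SO2 is limiting.
P(O2) remaining = 10.0 − (1/2) × 15.4 = 2.300 atm
P(gaseous products) = (2)/2 × 15.4 = 15.40 atm
P_total at 577 °C = 2.300 + 15.40 = 17.70 atm

17.7 atm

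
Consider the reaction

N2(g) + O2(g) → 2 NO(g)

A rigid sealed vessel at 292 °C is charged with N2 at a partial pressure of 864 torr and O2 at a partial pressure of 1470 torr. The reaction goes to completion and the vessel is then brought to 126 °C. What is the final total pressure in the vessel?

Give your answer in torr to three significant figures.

1650 torr

At constant V, partial pressures at 292 °C are proportional to moles, so apply stoichiometry directly to pressures.
P(O2) required for 864 torr of N2 = (1/1) × 864 = 864.0 torr; available 1470 torr, so N2 is limiting.
P(O2) remaining = 1470 − (1/1) × 864 = 606.0 torr
P(gaseous products) = (2)/1 × 864 = 1728 torr
P_total at 292 °C = 606.0 + 1728 = 2334 torr
Scaling to 126 °C: P = 2334 × 399.15/565.15 = 1648 torr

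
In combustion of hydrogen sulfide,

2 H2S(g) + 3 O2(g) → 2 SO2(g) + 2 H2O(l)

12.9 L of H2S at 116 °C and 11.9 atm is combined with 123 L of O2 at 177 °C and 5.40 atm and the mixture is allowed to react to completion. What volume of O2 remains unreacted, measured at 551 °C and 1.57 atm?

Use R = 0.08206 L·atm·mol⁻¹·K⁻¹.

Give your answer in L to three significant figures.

n(H2S) = PV/RT = (11.9 × 12.9) / (0.08206 × 389.15) = 4.807 mol
n(O2) = PV/RT = (5.40 × 123) / (0.08206 × 450.15) = 17.98 mol
For 4.807 mol H2S, stoichiometry requires (3/2) × 4.807 = 7.211 mol O2; 17.98 mol is available, so H2S is limiting.
n(O2) consumed = (3/2) × 4.807 = 7.211 mol; remaining = 17.98 − 7.211 = 10.77 mol
V(O2) = nRT/P = 10.77 × 0.08206 × 824.15 / 1.57 = 463.9 L

464 L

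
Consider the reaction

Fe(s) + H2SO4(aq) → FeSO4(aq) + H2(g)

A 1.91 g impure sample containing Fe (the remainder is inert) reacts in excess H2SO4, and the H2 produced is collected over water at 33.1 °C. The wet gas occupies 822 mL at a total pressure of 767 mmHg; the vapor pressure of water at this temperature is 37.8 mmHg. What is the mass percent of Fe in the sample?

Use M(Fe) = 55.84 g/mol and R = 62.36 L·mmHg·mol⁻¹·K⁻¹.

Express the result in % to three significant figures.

91.8 %

P(H2) = 767 − 37.8 = 729.2 mmHg
n(H2) = PV/RT = (729.2 × 0.8220) / (62.36 × 306.25) = 0.03139 mol
n(Fe) = (1/1) × 0.03139 = 0.03139 mol
m(Fe) = 0.03139 × 55.84 = 1.753 g
%Fe = 1.753 / 1.91 × 100 = 91.78%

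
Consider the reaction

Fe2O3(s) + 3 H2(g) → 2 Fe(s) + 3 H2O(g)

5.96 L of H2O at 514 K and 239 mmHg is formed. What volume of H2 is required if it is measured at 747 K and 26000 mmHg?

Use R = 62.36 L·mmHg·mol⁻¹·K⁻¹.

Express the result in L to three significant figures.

n(H2O) = PV/RT = (239 × 5.96) / (62.36 × 514) = 0.04444 mol
n(H2) = (3/3) × 0.04444 = 0.04444 mol
V = nRT/P = 0.04444 × 62.36 × 747 / 26000 = 0.07962 L

0.0796 L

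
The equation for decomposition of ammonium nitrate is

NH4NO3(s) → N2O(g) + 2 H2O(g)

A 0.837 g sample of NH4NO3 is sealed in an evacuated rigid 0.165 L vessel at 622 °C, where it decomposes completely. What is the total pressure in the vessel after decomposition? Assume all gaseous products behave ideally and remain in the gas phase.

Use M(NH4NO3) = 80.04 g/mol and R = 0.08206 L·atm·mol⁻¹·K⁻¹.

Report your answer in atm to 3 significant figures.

n(NH4NO3) = 0.837 / 80.04 = 0.01046 mol
n(gas produced) = (3/1) × 0.01046 = 0.03138 mol
P = nRT/V = 0.03138 × 0.08206 × 895.15 / 0.165 = 13.97 atm

14.0 atm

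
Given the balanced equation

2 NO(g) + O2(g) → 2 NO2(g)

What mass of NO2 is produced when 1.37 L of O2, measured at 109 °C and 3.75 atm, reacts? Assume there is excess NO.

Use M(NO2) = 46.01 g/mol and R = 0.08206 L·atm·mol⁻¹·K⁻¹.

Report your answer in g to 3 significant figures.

n(O2) = PV/RT = (3.75 × 1.37) / (0.08206 × 382.15) = 0.1638 mol
n(NO2) = (2/1) × 0.1638 = 0.3276 mol
m(NO2) = 0.3276 × 46.01 = 15.07 g

15.1 g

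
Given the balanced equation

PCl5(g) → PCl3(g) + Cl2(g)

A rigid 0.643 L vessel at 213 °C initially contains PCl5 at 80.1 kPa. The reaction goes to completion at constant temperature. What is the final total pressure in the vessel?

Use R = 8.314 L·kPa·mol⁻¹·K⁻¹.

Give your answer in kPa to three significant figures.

Since T and V are fixed, P_final/P_initial = n_final/n_initial = 2/1.
P_final = (2/1) × 80.1 = 160.2 kPa

160 kPa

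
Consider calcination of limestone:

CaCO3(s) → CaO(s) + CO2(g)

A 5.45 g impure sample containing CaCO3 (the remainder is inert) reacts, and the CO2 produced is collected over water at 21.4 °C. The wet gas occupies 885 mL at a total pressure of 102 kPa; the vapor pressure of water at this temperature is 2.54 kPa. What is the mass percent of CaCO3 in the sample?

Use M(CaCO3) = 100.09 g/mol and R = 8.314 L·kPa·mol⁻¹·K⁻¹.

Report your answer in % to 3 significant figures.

66.0 %

P(CO2) = 102 − 2.54 = 99.46 kPa
n(CO2) = PV/RT = (99.46 × 0.8850) / (8.314 × 294.55) = 0.03594 mol
n(CaCO3) = (1/1) × 0.03594 = 0.03594 mol
m(CaCO3) = 0.03594 × 100.09 = 3.597 g
%CaCO3 = 3.597 / 5.45 × 100 = 66.00%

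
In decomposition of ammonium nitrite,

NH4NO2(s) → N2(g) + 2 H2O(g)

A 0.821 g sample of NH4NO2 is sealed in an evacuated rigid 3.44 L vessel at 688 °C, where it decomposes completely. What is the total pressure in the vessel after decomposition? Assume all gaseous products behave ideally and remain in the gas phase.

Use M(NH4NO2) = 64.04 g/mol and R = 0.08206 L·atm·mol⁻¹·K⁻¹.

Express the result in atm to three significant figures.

0.882 atm

n(NH4NO2) = 0.821 / 64.04 = 0.01282 mol
n(gas produced) = (3/1) × 0.01282 = 0.03846 mol
P = nRT/V = 0.03846 × 0.08206 × 961.15 / 3.44 = 0.8818 atm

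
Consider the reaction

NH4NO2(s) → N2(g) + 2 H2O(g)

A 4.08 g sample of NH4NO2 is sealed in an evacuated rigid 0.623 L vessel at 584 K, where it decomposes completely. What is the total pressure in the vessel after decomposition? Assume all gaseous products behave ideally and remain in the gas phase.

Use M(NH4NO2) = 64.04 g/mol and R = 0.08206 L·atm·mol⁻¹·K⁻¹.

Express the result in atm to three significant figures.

n(NH4NO2) = 4.08 / 64.04 = 0.06371 mol
n(gas produced) = (3/1) × 0.06371 = 0.1911 mol
P = nRT/V = 0.1911 × 0.08206 × 584 / 0.623 = 14.70 atm

14.7 atm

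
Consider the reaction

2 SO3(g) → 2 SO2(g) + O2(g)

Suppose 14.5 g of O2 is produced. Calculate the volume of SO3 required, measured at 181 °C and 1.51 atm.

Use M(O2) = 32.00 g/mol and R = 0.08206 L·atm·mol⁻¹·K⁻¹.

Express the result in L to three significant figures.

22.4 L

n(O2) = 14.50 / 32.00 = 0.4531 mol
n(SO3) = (2/1) × 0.4531 = 0.9062 mol
V = nRT/P = 0.9062 × 0.08206 × 454.15 / 1.51 = 22.37 L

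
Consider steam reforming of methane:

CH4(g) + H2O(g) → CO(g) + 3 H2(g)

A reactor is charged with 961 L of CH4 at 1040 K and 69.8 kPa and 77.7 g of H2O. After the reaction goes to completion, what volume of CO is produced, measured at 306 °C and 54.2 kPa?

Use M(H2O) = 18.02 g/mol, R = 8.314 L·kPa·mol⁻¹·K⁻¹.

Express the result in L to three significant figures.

n(CH4) = PV/RT = (69.8 × 961) / (8.314 × 1040) = 7.758 mol
n(H2O) = 77.7 / 18.02 = 4.312 mol
For 7.758 mol CH4, stoichiometry requires (1/1) × 7.758 = 7.758 mol H2O; 4.312 mol is available, so H2O is limiting.
n(CO) = (1/1) × 4.312 = 4.312 mol
V(CO) = nRT/P = 4.312 × 8.314 × 579.15 / 54.2 = 383.1 L

383 L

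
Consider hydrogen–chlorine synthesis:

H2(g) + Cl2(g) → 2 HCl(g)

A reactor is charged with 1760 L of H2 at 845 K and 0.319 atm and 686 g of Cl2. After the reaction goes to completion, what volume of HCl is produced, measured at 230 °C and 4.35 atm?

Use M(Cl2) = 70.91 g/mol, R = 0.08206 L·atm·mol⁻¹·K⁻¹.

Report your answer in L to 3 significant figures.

n(H2) = PV/RT = (0.319 × 1760) / (0.08206 × 845) = 8.097 mol
n(Cl2) = 686 / 70.91 = 9.674 mol
For 8.097 mol H2, stoichiometry requires (1/1) × 8.097 = 8.097 mol Cl2; 9.674 mol is available, so H2 is limiting.
n(HCl) = (2/1) × 8.097 = 16.19 mol
V(HCl) = nRT/P = 16.19 × 0.08206 × 503.15 / 4.35 = 153.7 L

154 L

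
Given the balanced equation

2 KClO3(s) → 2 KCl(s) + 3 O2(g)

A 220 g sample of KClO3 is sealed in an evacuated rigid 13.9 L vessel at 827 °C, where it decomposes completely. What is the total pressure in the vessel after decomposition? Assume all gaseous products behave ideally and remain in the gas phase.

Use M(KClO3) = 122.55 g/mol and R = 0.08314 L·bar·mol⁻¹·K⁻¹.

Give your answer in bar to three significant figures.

17.7 bar

n(KClO3) = 220 / 122.55 = 1.795 mol
n(gas produced) = (3/2) × 1.795 = 2.692 mol
P = nRT/V = 2.692 × 0.08314 × 1100.15 / 13.9 = 17.71 bar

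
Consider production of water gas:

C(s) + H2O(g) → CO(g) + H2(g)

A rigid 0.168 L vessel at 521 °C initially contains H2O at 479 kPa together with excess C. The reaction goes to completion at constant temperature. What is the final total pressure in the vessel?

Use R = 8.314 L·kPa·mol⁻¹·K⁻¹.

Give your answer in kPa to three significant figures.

958 kPa

Rigid vessel, constant T ⇒ P scales with total gas moles (1 → 2).
P_final = (2/1) × 479 = 958.0 kPa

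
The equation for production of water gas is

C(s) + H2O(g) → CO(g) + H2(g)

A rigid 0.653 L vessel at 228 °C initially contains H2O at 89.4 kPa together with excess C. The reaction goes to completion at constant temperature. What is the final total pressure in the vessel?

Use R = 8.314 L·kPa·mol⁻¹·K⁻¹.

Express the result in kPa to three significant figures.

179 kPa

At constant T and V, P ∝ n(gas): 1 mol gas → 2 mol gas.
P_final = (2/1) × 89.4 = 178.8 kPa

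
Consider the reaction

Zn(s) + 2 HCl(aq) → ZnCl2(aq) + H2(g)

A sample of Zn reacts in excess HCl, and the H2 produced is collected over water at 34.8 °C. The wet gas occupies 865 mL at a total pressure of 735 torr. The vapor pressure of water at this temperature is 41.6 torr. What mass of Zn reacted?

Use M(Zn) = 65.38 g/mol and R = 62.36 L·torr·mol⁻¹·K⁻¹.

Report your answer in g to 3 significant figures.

2.04 g

P(H2) = 735 − 41.6 = 693.4 torr
n(H2) = PV/RT = (693.4 × 0.8650) / (62.36 × 307.95) = 0.03123 mol
n(Zn) = (1/1) × 0.03123 = 0.03123 mol
m(Zn) = 0.03123 × 65.38 = 2.042 g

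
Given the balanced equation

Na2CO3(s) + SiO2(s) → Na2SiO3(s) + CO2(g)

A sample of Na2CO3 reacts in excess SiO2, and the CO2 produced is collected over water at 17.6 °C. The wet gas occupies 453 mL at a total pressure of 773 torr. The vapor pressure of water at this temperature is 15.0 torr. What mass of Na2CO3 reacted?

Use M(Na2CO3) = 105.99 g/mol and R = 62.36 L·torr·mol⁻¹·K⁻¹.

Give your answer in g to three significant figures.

P(CO2) = 773 − 15.0 = 758.0 torr
n(CO2) = PV/RT = (758.0 × 0.4530) / (62.36 × 290.75) = 0.01894 mol
n(Na2CO3) = (1/1) × 0.01894 = 0.01894 mol
m(Na2CO3) = 0.01894 × 105.99 = 2.007 g

2.01 g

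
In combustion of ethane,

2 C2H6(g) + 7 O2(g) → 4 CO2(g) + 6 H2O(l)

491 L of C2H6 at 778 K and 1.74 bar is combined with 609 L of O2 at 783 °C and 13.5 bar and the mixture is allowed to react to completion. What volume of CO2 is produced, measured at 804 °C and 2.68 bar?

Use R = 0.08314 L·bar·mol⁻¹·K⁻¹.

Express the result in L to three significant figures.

883 L

n(C2H6) = PV/RT = (1.74 × 491) / (0.08314 × 778) = 13.21 mol
n(O2) = PV/RT = (13.5 × 609) / (0.08314 × 1056.15) = 93.63 mol
For 13.21 mol C2H6, stoichiometry requires (7/2) × 13.21 = 46.23 mol O2; 93.63 mol is available, so C2H6 is limiting.
n(CO2) = (4/2) × 13.21 = 26.42 mol
V(CO2) = nRT/P = 26.42 × 0.08314 × 1077.15 / 2.68 = 882.8 L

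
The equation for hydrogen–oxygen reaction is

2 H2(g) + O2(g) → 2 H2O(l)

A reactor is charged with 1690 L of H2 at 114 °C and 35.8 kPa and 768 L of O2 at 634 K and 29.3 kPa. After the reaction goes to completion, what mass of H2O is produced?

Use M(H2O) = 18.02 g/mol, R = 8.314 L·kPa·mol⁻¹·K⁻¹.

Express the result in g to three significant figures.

n(H2) = PV/RT = (35.8 × 1690) / (8.314 × 387.15) = 18.80 mol
n(O2) = PV/RT = (29.3 × 768) / (8.314 × 634) = 4.269 mol
For 18.80 mol H2, stoichiometry requires (1/2) × 18.80 = 9.400 mol O2; 4.269 mol is available, so O2 is limiting.
n(H2O) = (2/1) × 4.269 = 8.538 mol
m(H2O) = 8.538 × 18.02 = 153.9 g

154 g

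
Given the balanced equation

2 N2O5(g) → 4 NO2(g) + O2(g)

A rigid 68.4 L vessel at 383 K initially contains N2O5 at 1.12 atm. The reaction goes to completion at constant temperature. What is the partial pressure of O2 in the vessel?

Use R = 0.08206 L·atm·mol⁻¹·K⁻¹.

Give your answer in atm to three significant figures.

n(N2O5)₀ = PV/RT = (1.12 × 68.4) / (0.08206 × 383) = 2.437 mol
n(O2) = (1/2) × 2.437 = 1.218 mol
P(O2) = nRT/V = 1.218 × 0.08206 × 383 / 68.4 = 0.5597 atm

0.560 atm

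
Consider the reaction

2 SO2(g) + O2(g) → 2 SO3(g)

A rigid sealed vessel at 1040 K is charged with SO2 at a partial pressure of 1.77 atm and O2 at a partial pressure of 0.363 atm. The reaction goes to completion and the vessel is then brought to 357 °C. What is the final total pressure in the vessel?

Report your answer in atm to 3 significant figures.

1.07 atm

Because the vessel is rigid and T is held at 1040 K, work the stoichiometry in partial pressures (P_i = n_iRT/V).
P(O2) required for 1.77 atm of SO2 = (1/2) × 1.77 = 0.8850 atm; available 0.363 atm, so O2 is limiting.
P(SO2) remaining = 1.77 − (2/1) × 0.363 = 1.044 atm
P(gaseous products) = (2)/1 × 0.363 = 0.7260 atm
P_total at 1040 K = 1.044 + 0.7260 = 1.770 atm
Scaling to 357 °C: P = 1.770 × 630.15/1040 = 1.072 atm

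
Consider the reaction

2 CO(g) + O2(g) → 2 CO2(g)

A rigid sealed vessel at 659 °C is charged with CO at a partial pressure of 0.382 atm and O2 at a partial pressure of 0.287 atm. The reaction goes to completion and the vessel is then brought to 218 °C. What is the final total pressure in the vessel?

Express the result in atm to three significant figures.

0.252 atm

With V and T fixed, P_i ∝ n_i, so the mole ratios apply directly to partial pressures at 659 °C.
P(O2) required for 0.382 atm of CO = (1/2) × 0.382 = 0.1910 atm; available 0.287 atm, so CO is limiting.
P(O2) remaining = 0.287 − (1/2) × 0.382 = 0.09600 atm
P(gaseous products) = (2)/2 × 0.382 = 0.3820 atm
P_total at 659 °C = 0.09600 + 0.3820 = 0.4780 atm
Scaling to 218 °C: P = 0.4780 × 491.15/932.15 = 0.2519 atm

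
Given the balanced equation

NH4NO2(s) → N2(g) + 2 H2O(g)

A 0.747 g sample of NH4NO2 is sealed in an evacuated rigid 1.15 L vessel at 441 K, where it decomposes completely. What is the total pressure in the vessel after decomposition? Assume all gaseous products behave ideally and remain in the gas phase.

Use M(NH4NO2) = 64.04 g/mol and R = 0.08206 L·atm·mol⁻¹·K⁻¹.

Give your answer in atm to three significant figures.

1.10 atm

n(NH4NO2) = 0.747 / 64.04 = 0.01166 mol
n(gas produced) = (3/1) × 0.01166 = 0.03498 mol
P = nRT/V = 0.03498 × 0.08206 × 441 / 1.15 = 1.101 atm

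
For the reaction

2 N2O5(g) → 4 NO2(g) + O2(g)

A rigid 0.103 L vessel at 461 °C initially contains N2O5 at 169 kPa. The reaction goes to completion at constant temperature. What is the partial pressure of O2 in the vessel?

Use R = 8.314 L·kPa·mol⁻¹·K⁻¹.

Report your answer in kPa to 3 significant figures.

84.5 kPa

n(N2O5)₀ = PV/RT = (169 × 0.103) / (8.314 × 734.15) = 0.002852 mol
n(O2) = (1/2) × 0.002852 = 0.001426 mol
P(O2) = nRT/V = 0.001426 × 8.314 × 734.15 / 0.103 = 84.50 kPa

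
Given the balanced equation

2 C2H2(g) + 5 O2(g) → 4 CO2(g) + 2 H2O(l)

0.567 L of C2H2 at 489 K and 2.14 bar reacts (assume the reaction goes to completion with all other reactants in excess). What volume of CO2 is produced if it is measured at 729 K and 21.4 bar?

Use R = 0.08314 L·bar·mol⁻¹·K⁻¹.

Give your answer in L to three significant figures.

0.169 L

n(C2H2) = PV/RT = (2.14 × 0.567) / (0.08314 × 489) = 0.02985 mol
n(CO2) = (4/2) × 0.02985 = 0.05970 mol
V = nRT/P = 0.05970 × 0.08314 × 729 / 21.4 = 0.1691 L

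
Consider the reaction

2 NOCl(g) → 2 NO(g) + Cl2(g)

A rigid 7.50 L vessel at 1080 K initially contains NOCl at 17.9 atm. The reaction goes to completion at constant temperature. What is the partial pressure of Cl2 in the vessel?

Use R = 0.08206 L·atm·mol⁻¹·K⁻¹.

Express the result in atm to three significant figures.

n(NOCl)₀ = PV/RT = (17.9 × 7.50) / (0.08206 × 1080) = 1.515 mol
n(Cl2) = (1/2) × 1.515 = 0.7575 mol
P(Cl2) = nRT/V = 0.7575 × 0.08206 × 1080 / 7.50 = 8.951 atm

8.95 atm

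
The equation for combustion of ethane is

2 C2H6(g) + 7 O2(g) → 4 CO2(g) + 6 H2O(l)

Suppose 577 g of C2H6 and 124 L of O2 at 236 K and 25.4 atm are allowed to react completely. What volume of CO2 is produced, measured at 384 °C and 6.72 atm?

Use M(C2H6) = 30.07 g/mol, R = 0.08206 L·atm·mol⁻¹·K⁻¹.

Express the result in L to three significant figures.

n(C2H6) = 577 / 30.07 = 19.19 mol
n(O2) = PV/RT = (25.4 × 124) / (0.08206 × 236) = 162.6 mol
For 19.19 mol C2H6, stoichiometry requires (7/2) × 19.19 = 67.17 mol O2; 162.6 mol is available, so C2H6 is limiting.
n(CO2) = (4/2) × 19.19 = 38.38 mol
V(CO2) = nRT/P = 38.38 × 0.08206 × 657.15 / 6.72 = 308.0 L

308 L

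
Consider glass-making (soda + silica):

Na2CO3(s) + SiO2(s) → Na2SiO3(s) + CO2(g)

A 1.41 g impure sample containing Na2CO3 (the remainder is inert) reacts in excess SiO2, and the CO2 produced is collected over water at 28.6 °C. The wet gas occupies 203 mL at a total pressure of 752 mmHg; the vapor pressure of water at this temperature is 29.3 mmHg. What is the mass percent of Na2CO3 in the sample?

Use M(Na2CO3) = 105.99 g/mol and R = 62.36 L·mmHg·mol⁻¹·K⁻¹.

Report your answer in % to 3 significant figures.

58.6 %

P(CO2) = 752 − 29.3 = 722.7 mmHg
n(CO2) = PV/RT = (722.7 × 0.2030) / (62.36 × 301.75) = 0.007797 mol
n(Na2CO3) = (1/1) × 0.007797 = 0.007797 mol
m(Na2CO3) = 0.007797 × 105.99 = 0.8264 g
%Na2CO3 = 0.8264 / 1.41 × 100 = 58.61%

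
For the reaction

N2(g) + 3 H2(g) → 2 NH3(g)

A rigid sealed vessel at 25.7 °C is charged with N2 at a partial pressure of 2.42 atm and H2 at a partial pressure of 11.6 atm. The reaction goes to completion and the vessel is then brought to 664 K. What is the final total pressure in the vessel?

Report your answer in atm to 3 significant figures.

Because the vessel is rigid and T is held at 25.7 °C, work the stoichiometry in partial pressures (P_i = n_iRT/V).
P(H2) required for 2.42 atm of N2 = (3/1) × 2.42 = 7.260 atm; available 11.6 atm, so N2 is limiting.
P(H2) remaining = 11.6 − (3/1) × 2.42 = 4.340 atm
P(gaseous products) = (2)/1 × 2.42 = 4.840 atm
P_total at 25.7 °C = 4.340 + 4.840 = 9.180 atm
Scaling to 664 K: P = 9.180 × 664/298.85 = 20.40 atm

20.4 atm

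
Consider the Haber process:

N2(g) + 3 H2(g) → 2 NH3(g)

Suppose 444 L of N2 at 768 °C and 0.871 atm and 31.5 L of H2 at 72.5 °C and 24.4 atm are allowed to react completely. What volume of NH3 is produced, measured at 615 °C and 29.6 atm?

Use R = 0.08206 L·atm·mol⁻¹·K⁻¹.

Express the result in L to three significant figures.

22.3 L

n(N2) = PV/RT = (0.871 × 444) / (0.08206 × 1041.15) = 4.526 mol
n(H2) = PV/RT = (24.4 × 31.5) / (0.08206 × 345.65) = 27.10 mol
For 4.526 mol N2, stoichiometry requires (3/1) × 4.526 = 13.58 mol H2; 27.10 mol is available, so N2 is limiting.
n(NH3) = (2/1) × 4.526 = 9.052 mol
V(NH3) = nRT/P = 9.052 × 0.08206 × 888.15 / 29.6 = 22.29 L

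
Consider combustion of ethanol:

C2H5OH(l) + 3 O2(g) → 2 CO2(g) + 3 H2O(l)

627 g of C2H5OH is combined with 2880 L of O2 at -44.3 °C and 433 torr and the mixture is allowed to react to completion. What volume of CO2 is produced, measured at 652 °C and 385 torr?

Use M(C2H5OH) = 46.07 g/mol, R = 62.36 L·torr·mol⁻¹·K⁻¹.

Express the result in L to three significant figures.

4080 L

n(C2H5OH) = 627 / 46.07 = 13.61 mol
n(O2) = PV/RT = (433 × 2880) / (62.36 × 228.85) = 87.38 mol
For 13.61 mol C2H5OH, stoichiometry requires (3/1) × 13.61 = 40.83 mol O2; 87.38 mol is available, so C2H5OH is limiting.
n(CO2) = (2/1) × 13.61 = 27.22 mol
V(CO2) = nRT/P = 27.22 × 62.36 × 925.15 / 385 = 4079 L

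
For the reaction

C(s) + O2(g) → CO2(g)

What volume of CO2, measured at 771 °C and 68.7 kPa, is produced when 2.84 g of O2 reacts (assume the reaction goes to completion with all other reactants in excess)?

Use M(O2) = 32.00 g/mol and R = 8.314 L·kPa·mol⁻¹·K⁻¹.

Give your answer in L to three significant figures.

n(O2) = 2.840 / 32.00 = 0.08875 mol
n(CO2) = (1/1) × 0.08875 = 0.08875 mol
V = nRT/P = 0.08875 × 8.314 × 1044.15 / 68.7 = 11.21 L

11.2 L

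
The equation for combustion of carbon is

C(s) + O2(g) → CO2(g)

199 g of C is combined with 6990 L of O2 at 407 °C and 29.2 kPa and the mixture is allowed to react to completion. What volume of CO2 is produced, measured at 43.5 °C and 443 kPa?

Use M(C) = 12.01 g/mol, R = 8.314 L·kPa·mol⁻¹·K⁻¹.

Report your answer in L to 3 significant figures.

98.5 L

n(C) = 199 / 12.01 = 16.57 mol
n(O2) = PV/RT = (29.2 × 6990) / (8.314 × 680.15) = 36.09 mol
For 16.57 mol C, stoichiometry requires (1/1) × 16.57 = 16.57 mol O2; 36.09 mol is available, so C is limiting.
n(CO2) = (1/1) × 16.57 = 16.57 mol
V(CO2) = nRT/P = 16.57 × 8.314 × 316.65 / 443 = 98.47 L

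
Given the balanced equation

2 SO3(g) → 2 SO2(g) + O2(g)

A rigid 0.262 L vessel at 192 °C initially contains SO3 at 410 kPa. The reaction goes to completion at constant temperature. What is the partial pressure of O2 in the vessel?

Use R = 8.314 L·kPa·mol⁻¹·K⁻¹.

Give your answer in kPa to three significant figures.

205 kPa

n(SO3)₀ = PV/RT = (410 × 0.262) / (8.314 × 465.15) = 0.02778 mol
n(O2) = (1/2) × 0.02778 = 0.01389 mol
P(O2) = nRT/V = 0.01389 × 8.314 × 465.15 / 0.262 = 205.0 kPa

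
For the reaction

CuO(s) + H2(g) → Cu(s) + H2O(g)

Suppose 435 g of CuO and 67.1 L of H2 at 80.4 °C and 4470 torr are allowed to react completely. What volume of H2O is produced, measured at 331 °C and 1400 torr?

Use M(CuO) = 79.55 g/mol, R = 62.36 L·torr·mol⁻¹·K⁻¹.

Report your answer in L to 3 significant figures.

n(CuO) = 435 / 79.55 = 5.468 mol
n(H2) = PV/RT = (4470 × 67.1) / (62.36 × 353.55) = 13.60 mol
For 5.468 mol CuO, stoichiometry requires (1/1) × 5.468 = 5.468 mol H2; 13.60 mol is available, so CuO is limiting.
n(H2O) = (1/1) × 5.468 = 5.468 mol
V(H2O) = nRT/P = 5.468 × 62.36 × 604.15 / 1400 = 147.1 L

147 L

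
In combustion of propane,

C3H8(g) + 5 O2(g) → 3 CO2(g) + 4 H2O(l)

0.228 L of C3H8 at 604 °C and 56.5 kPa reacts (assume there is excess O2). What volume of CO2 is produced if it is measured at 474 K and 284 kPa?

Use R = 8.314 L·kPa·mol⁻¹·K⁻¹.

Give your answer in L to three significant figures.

n(C3H8) = PV/RT = (56.5 × 0.228) / (8.314 × 877.15) = 0.001766 mol
n(CO2) = (3/1) × 0.001766 = 0.005298 mol
V = nRT/P = 0.005298 × 8.314 × 474 / 284 = 0.07352 L

0.0735 L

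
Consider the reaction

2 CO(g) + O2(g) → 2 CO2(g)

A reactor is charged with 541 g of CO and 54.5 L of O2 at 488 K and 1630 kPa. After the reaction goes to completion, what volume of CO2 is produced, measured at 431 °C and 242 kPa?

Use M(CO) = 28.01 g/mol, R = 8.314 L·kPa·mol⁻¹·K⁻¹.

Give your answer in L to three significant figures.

n(CO) = 541 / 28.01 = 19.31 mol
n(O2) = PV/RT = (1630 × 54.5) / (8.314 × 488) = 21.90 mol
For 19.31 mol CO, stoichiometry requires (1/2) × 19.31 = 9.655 mol O2; 21.90 mol is available, so CO is limiting.
n(CO2) = (2/2) × 19.31 = 19.31 mol
V(CO2) = nRT/P = 19.31 × 8.314 × 704.15 / 242 = 467.1 L

467 L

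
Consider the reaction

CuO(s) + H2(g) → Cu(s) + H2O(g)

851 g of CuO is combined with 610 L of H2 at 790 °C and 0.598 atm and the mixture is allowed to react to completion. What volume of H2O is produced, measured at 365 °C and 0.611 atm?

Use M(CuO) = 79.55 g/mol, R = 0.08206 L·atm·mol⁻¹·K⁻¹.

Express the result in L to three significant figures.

358 L

n(CuO) = 851 / 79.55 = 10.70 mol
n(H2) = PV/RT = (0.598 × 610) / (0.08206 × 1063.15) = 4.181 mol
For 10.70 mol CuO, stoichiometry requires (1/1) × 10.70 = 10.70 mol H2; 4.181 mol is available, so H2 is limiting.
n(H2O) = (1/1) × 4.181 = 4.181 mol
V(H2O) = nRT/P = 4.181 × 0.08206 × 638.15 / 0.611 = 358.3 L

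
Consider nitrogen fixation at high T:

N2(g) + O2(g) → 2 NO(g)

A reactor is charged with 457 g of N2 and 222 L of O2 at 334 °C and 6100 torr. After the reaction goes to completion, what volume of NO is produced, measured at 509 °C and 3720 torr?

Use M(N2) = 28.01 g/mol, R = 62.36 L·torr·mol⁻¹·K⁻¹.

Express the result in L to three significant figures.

n(N2) = 457 / 28.01 = 16.32 mol
n(O2) = PV/RT = (6100 × 222) / (62.36 × 607.15) = 35.77 mol
For 16.32 mol N2, stoichiometry requires (1/1) × 16.32 = 16.32 mol O2; 35.77 mol is available, so N2 is limiting.
n(NO) = (2/1) × 16.32 = 32.64 mol
V(NO) = nRT/P = 32.64 × 62.36 × 782.15 / 3720 = 428.0 L

428 L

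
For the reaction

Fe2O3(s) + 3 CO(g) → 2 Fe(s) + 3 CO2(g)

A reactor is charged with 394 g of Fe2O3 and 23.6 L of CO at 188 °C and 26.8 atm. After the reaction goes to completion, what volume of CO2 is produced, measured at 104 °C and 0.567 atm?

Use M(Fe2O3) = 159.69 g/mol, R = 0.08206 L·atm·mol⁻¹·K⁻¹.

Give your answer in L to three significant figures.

n(Fe2O3) = 394 / 159.69 = 2.467 mol
n(CO) = PV/RT = (26.8 × 23.6) / (0.08206 × 461.15) = 16.71 mol
For 2.467 mol Fe2O3, stoichiometry requires (3/1) × 2.467 = 7.401 mol CO; 16.71 mol is available, so Fe2O3 is limiting.
n(CO2) = (3/1) × 2.467 = 7.401 mol
V(CO2) = nRT/P = 7.401 × 0.08206 × 377.15 / 0.567 = 404.0 L

404 L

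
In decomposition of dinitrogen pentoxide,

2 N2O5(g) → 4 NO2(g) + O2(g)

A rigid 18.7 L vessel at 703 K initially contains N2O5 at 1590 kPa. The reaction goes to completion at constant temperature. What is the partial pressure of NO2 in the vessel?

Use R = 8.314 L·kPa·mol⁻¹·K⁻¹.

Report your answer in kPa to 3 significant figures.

n(N2O5)₀ = PV/RT = (1590 × 18.7) / (8.314 × 703) = 5.087 mol
n(NO2) = (4/2) × 5.087 = 10.17 mol
P(NO2) = nRT/V = 10.17 × 8.314 × 703 / 18.7 = 3179 kPa

3180 kPa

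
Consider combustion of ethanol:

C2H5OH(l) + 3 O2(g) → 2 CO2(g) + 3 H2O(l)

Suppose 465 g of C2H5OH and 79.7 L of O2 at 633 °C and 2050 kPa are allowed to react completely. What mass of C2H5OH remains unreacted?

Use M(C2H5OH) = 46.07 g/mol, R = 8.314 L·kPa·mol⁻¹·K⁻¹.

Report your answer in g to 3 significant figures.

n(C2H5OH) = 465 / 46.07 = 10.09 mol
n(O2) = PV/RT = (2050 × 79.7) / (8.314 × 906.15) = 21.69 mol
For 10.09 mol C2H5OH, stoichiometry requires (3/1) × 10.09 = 30.27 mol O2; 21.69 mol is available, so O2 is limiting.
n(C2H5OH) consumed = (1/3) × 21.69 = 7.230 mol; remaining = 10.09 − 7.230 = 2.860 mol
m(C2H5OH) = 2.860 × 46.07 = 131.8 g

132 g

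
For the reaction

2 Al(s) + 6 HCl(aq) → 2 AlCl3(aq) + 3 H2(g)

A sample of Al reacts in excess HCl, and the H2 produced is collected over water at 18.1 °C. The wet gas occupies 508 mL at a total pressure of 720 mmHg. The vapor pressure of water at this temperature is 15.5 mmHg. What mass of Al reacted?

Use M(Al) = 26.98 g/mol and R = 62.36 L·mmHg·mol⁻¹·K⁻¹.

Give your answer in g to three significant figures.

P(H2) = 720 − 15.5 = 704.5 mmHg
n(H2) = PV/RT = (704.5 × 0.5080) / (62.36 × 291.25) = 0.01970 mol
n(Al) = (2/3) × 0.01970 = 0.01313 mol
m(Al) = 0.01313 × 26.98 = 0.3542 g

0.354 g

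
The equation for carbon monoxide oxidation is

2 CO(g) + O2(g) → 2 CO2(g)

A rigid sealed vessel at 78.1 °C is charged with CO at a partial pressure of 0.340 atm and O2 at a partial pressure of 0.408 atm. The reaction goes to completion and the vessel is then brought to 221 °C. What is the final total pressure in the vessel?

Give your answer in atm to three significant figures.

With V and T fixed, P_i ∝ n_i, so the mole ratios apply directly to partial pressures at 78.1 °C.
P(O2) required for 0.340 atm of CO = (1/2) × 0.340 = 0.1700 atm; available 0.408 atm, so CO is limiting.
P(O2) remaining = 0.408 − (1/2) × 0.340 = 0.2380 atm
P(gaseous products) = (2)/2 × 0.340 = 0.3400 atm
P_total at 78.1 °C = 0.2380 + 0.3400 = 0.5780 atm
Scaling to 221 °C: P = 0.5780 × 494.15/351.25 = 0.8131 atm

0.813 atm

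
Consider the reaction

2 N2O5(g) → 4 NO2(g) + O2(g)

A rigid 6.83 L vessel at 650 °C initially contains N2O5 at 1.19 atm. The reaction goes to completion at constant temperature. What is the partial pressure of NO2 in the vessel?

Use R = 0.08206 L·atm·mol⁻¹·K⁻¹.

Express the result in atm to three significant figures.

2.38 atm

n(N2O5)₀ = PV/RT = (1.19 × 6.83) / (0.08206 × 923.15) = 0.1073 mol
n(NO2) = (4/2) × 0.1073 = 0.2146 mol
P(NO2) = nRT/V = 0.2146 × 0.08206 × 923.15 / 6.83 = 2.380 atm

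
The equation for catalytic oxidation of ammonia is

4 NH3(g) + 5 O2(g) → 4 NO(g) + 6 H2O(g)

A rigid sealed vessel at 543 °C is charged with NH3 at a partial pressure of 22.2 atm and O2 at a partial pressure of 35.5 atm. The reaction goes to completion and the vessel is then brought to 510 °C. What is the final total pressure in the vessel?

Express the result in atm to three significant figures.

60.7 atm

With V and T fixed, P_i ∝ n_i, so the mole ratios apply directly to partial pressures at 543 °C.
P(O2) required for 22.2 atm of NH3 = (5/4) × 22.2 = 27.75 atm; available 35.5 atm, so NH3 is limiting.
P(O2) remaining = 35.5 − (5/4) × 22.2 = 7.750 atm
P(gaseous products) = (4+6)/4 × 22.2 = 55.50 atm
P_total at 543 °C = 7.750 + 55.50 = 63.25 atm
Scaling to 510 °C: P = 63.25 × 783.15/816.15 = 60.69 atm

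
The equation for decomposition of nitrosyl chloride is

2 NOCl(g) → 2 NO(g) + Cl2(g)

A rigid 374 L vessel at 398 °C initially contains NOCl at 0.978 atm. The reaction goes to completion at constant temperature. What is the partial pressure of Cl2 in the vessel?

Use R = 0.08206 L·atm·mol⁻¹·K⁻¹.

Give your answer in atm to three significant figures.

0.489 atm

n(NOCl)₀ = PV/RT = (0.978 × 374) / (0.08206 × 671.15) = 6.641 mol
n(Cl2) = (1/2) × 6.641 = 3.321 mol
P(Cl2) = nRT/V = 3.321 × 0.08206 × 671.15 / 374 = 0.4890 atm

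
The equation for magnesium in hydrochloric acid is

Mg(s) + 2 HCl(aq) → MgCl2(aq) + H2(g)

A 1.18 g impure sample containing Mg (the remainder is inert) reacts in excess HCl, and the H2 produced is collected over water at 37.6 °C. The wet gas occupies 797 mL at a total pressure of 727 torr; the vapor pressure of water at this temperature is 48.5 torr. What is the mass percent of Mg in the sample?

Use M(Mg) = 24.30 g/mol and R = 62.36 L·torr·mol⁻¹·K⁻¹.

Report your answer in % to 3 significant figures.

P(H2) = 727 − 48.5 = 678.5 torr
n(H2) = PV/RT = (678.5 × 0.7970) / (62.36 × 310.75) = 0.02791 mol
n(Mg) = (1/1) × 0.02791 = 0.02791 mol
m(Mg) = 0.02791 × 24.30 = 0.6782 g
%Mg = 0.6782 / 1.18 × 100 = 57.47%

57.5 %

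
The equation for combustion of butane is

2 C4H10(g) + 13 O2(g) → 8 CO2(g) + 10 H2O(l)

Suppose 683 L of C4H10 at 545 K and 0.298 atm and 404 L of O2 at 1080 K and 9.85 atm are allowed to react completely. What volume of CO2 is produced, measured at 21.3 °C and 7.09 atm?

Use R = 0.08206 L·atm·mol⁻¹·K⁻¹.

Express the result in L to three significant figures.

62.0 L

n(C4H10) = PV/RT = (0.298 × 683) / (0.08206 × 545) = 4.551 mol
n(O2) = PV/RT = (9.85 × 404) / (0.08206 × 1080) = 44.90 mol
For 4.551 mol C4H10, stoichiometry requires (13/2) × 4.551 = 29.58 mol O2; 44.90 mol is available, so C4H10 is limiting.
n(CO2) = (8/2) × 4.551 = 18.20 mol
V(CO2) = nRT/P = 18.20 × 0.08206 × 294.45 / 7.09 = 62.03 L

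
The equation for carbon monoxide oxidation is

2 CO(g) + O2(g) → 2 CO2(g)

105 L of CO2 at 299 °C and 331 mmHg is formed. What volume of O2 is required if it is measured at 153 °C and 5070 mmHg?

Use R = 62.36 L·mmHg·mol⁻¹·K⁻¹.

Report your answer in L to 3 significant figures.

2.55 L

n(CO2) = PV/RT = (331 × 105) / (62.36 × 572.15) = 0.9741 mol
n(O2) = (1/2) × 0.9741 = 0.4870 mol
V = nRT/P = 0.4870 × 62.36 × 426.15 / 5070 = 2.553 L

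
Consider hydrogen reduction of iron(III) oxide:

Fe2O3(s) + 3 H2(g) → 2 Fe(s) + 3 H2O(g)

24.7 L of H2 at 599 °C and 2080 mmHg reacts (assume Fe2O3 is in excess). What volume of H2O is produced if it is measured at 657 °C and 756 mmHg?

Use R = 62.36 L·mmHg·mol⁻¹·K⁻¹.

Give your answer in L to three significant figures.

72.5 L

n(H2) = PV/RT = (2080 × 24.7) / (62.36 × 872.15) = 0.9446 mol
n(H2O) = (3/3) × 0.9446 = 0.9446 mol
V = nRT/P = 0.9446 × 62.36 × 930.15 / 756 = 72.47 L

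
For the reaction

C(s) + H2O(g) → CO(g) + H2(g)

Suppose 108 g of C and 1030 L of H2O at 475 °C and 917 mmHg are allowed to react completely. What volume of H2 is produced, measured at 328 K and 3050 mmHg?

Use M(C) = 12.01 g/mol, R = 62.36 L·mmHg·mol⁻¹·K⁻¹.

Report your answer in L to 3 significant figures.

n(C) = 108 / 12.01 = 8.993 mol
n(H2O) = PV/RT = (917 × 1030) / (62.36 × 748.15) = 20.24 mol
For 8.993 mol C, stoichiometry requires (1/1) × 8.993 = 8.993 mol H2O; 20.24 mol is available, so C is limiting.
n(H2) = (1/1) × 8.993 = 8.993 mol
V(H2) = nRT/P = 8.993 × 62.36 × 328 / 3050 = 60.31 L

60.3 L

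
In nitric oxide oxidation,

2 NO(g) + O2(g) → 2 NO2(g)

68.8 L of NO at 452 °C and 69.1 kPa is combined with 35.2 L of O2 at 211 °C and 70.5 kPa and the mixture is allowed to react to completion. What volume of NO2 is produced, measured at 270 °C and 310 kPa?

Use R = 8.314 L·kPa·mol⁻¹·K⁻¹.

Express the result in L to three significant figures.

n(NO) = PV/RT = (69.1 × 68.8) / (8.314 × 725.15) = 0.7885 mol
n(O2) = PV/RT = (70.5 × 35.2) / (8.314 × 484.15) = 0.6165 mol
For 0.7885 mol NO, stoichiometry requires (1/2) × 0.7885 = 0.3942 mol O2; 0.6165 mol is available, so NO is limiting.
n(NO2) = (2/2) × 0.7885 = 0.7885 mol
V(NO2) = nRT/P = 0.7885 × 8.314 × 543.15 / 310 = 11.49 L

11.5 L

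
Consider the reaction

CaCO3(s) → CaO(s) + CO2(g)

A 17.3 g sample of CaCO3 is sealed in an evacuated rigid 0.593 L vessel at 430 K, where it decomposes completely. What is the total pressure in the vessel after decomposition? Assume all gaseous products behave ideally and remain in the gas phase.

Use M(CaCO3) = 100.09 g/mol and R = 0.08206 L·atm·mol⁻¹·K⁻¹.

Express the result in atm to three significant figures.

10.3 atm

n(CaCO3) = 17.3 / 100.09 = 0.1728 mol
n(gas produced) = (1/1) × 0.1728 = 0.1728 mol
P = nRT/V = 0.1728 × 0.08206 × 430 / 0.593 = 10.28 atm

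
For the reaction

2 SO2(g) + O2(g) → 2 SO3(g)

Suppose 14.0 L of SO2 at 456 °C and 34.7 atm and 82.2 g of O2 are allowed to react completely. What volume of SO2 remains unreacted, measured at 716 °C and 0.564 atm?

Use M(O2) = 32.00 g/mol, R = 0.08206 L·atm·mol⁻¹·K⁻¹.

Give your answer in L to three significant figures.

n(SO2) = PV/RT = (34.7 × 14.0) / (0.08206 × 729.15) = 8.119 mol
n(O2) = 82.2 / 32.00 = 2.569 mol
For 8.119 mol SO2, stoichiometry requires (1/2) × 8.119 = 4.059 mol O2; 2.569 mol is available, so O2 is limiting.
n(SO2) consumed = (2/1) × 2.569 = 5.138 mol; remaining = 8.119 − 5.138 = 2.981 mol
V(SO2) = nRT/P = 2.981 × 0.08206 × 989.15 / 0.564 = 429.0 L

429 L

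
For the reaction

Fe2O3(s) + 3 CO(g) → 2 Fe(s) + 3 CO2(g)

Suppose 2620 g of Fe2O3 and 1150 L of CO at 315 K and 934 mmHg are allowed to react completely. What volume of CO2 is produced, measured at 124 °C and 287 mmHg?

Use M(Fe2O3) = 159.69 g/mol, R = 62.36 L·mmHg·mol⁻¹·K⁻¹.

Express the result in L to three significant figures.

4250 L

n(Fe2O3) = 2620 / 159.69 = 16.41 mol
n(CO) = PV/RT = (934 × 1150) / (62.36 × 315) = 54.68 mol
For 16.41 mol Fe2O3, stoichiometry requires (3/1) × 16.41 = 49.23 mol CO; 54.68 mol is available, so Fe2O3 is limiting.
n(CO2) = (3/1) × 16.41 = 49.23 mol
V(CO2) = nRT/P = 49.23 × 62.36 × 397.15 / 287 = 4248 L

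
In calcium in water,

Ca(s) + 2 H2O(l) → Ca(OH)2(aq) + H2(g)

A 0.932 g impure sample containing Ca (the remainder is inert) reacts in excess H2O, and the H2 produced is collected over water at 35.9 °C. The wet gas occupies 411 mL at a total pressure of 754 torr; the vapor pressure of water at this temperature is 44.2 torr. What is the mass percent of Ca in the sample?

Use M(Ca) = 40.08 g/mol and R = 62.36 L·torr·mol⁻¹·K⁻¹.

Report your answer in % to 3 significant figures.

P(H2) = 754 − 44.2 = 709.8 torr
n(H2) = PV/RT = (709.8 × 0.4110) / (62.36 × 309.05) = 0.01514 mol
n(Ca) = (1/1) × 0.01514 = 0.01514 mol
m(Ca) = 0.01514 × 40.08 = 0.6068 g
%Ca = 0.6068 / 0.932 × 100 = 65.11%

65.1 %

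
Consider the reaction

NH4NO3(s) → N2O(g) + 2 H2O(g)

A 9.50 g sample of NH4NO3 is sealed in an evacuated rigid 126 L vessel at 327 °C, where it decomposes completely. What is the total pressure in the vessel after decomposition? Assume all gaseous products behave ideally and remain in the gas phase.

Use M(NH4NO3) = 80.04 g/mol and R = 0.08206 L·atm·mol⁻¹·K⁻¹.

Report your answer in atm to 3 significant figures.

0.139 atm

n(NH4NO3) = 9.50 / 80.04 = 0.1187 mol
n(gas produced) = (3/1) × 0.1187 = 0.3561 mol
P = nRT/V = 0.3561 × 0.08206 × 600.15 / 126 = 0.1392 atm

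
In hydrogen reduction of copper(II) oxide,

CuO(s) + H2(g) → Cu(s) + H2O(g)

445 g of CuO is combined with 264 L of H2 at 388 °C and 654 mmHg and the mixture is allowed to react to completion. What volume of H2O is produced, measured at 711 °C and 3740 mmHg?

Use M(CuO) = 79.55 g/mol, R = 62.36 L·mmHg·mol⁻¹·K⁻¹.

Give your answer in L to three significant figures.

68.7 L

n(CuO) = 445 / 79.55 = 5.594 mol
n(H2) = PV/RT = (654 × 264) / (62.36 × 661.15) = 4.188 mol
For 5.594 mol CuO, stoichiometry requires (1/1) × 5.594 = 5.594 mol H2; 4.188 mol is available, so H2 is limiting.
n(H2O) = (1/1) × 4.188 = 4.188 mol
V(H2O) = nRT/P = 4.188 × 62.36 × 984.15 / 3740 = 68.72 L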